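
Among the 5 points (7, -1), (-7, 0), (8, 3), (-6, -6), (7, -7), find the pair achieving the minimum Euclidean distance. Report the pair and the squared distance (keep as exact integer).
Pair = ((7, -1), (8, 3)); squared distance = 17

Compute all C(5, 2) = 10 pairwise squared distances (x_i − x_j)² + (y_i − y_j)². The minimum is 17, attained by the pair ((7, -1), (8, 3)).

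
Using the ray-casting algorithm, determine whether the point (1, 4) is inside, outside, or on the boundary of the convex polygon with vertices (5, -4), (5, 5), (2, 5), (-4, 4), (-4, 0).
The point (1, 4) lies strictly inside the polygon

Cast a horizontal ray to the right from the query point and count how many polygon edges it crosses (each edge strictly once or zero times, handled with the usual half-open convention). 
Parity of crossings → odd ⇒ inside.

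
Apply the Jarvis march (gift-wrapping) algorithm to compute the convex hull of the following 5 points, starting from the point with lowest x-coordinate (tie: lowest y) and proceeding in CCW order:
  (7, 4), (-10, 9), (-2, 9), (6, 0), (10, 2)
Hull (CCW) = [(-10, 9), (6, 0), (10, 2), (7, 4), (-2, 9)]

Jarvis march: at each step, from the current hull vertex p, select the next vertex q as the point such that every other point lies strictly to the left of (or on) the directed line p → q. (Equivalently: for every other point r, the cross product (q − p) × (r − p) ≥ 0.)
Starting point (lowest x, tie lowest y): (-10, 9). Wrap until returning to start. Resulting hull: (-10, 9), (6, 0), (10, 2), (7, 4), (-2, 9).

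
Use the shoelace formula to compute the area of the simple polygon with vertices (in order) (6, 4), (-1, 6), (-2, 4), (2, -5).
Area = 44

Shoelace formula: Area = (1/2) |Σ_i (x_i · y_{i+1} − x_{i+1} · y_i)| (indices mod n). Compute each cross term:
  (6)(6) − (-1)(4) = 40
  (-1)(4) − (-2)(6) = 8
  (-2)(-5) − (2)(4) = 2
  (2)(4) − (6)(-5) = 38
Sum = 88, so (signed) Area = 88/2 = 44, |Area| = 44.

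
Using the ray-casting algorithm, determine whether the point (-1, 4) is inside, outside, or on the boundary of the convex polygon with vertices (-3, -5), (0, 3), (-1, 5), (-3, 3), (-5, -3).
The point (-1, 4) lies strictly inside the polygon

Cast a horizontal ray to the right from the query point and count how many polygon edges it crosses (each edge strictly once or zero times, handled with the usual half-open convention). 
Parity of crossings → odd ⇒ inside.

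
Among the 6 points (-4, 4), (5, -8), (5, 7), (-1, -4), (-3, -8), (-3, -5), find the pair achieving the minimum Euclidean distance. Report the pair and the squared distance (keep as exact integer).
Pair = ((-1, -4), (-3, -5)); squared distance = 5

Compute all C(6, 2) = 15 pairwise squared distances (x_i − x_j)² + (y_i − y_j)². The minimum is 5, attained by the pair ((-1, -4), (-3, -5)).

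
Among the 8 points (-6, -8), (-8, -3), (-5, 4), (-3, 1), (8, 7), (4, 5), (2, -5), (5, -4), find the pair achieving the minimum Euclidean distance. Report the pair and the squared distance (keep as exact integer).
Pair = ((2, -5), (5, -4)); squared distance = 10

Compute all C(8, 2) = 28 pairwise squared distances (x_i − x_j)² + (y_i − y_j)². The minimum is 10, attained by the pair ((2, -5), (5, -4)).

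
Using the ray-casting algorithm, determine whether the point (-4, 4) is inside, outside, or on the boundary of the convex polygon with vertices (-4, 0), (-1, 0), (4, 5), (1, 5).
The point (-4, 4) lies strictly outside the polygon

Cast a horizontal ray to the right from the query point and count how many polygon edges it crosses (each edge strictly once or zero times, handled with the usual half-open convention). 
Parity of crossings → even ⇒ outside.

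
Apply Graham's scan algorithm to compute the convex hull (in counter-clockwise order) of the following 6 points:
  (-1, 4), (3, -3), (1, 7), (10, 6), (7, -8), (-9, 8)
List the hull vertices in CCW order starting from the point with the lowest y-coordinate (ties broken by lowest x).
Hull (CCW) = [(7, -8), (10, 6), (1, 7), (-9, 8)]

Graham scan procedure:
  1. Find the pivot p₀ = point with lowest y (tie → lowest x): (7, -8).
  2. Sort the remaining points by polar angle around p₀.
  3. Walk through sorted points, maintaining a stack; pop the top while the last three entries make a non-left turn (cross product ≤ 0).
  4. Final stack is the convex hull in CCW order: (7, -8), (10, 6), (1, 7), (-9, 8).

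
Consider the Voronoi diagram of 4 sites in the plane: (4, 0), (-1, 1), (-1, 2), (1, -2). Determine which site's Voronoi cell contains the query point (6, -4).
Nearest site = (4, 0)

The Voronoi cell of site s contains exactly those query points closer to s than to any other site. Compute squared distances from q = (6, -4) to each site:
  (4 − 6)² + (0 − -4)² = 20
  (1 − 6)² + (-2 − -4)² = 29
  (-1 − 6)² + (1 − -4)² = 74
  (-1 − 6)² + (2 − -4)² = 85
Minimum is attained by (4, 0), so q lies in its Voronoi cell.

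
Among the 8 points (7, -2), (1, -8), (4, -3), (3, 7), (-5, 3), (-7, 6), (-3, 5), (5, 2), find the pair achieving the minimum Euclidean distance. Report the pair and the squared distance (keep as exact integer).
Pair = ((-5, 3), (-3, 5)); squared distance = 8

Compute all C(8, 2) = 28 pairwise squared distances (x_i − x_j)² + (y_i − y_j)². The minimum is 8, attained by the pair ((-5, 3), (-3, 5)).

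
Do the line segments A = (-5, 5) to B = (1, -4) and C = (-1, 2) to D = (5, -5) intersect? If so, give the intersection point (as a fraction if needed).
No (intersection of containing lines falls outside at least one segment)

Parametrize and solve: t = -5/6, s = -3/2. At least one of these is outside [0, 1], so the segments do not intersect.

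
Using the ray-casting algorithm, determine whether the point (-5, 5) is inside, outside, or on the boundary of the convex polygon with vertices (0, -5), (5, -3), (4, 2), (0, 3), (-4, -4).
The point (-5, 5) lies strictly outside the polygon

Cast a horizontal ray to the right from the query point and count how many polygon edges it crosses (each edge strictly once or zero times, handled with the usual half-open convention). 
Parity of crossings → even ⇒ outside.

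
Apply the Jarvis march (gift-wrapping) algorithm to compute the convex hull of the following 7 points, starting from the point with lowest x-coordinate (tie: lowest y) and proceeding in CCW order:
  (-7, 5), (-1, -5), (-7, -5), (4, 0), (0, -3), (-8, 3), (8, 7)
Hull (CCW) = [(-8, 3), (-7, -5), (-1, -5), (4, 0), (8, 7), (-7, 5)]

Jarvis march: at each step, from the current hull vertex p, select the next vertex q as the point such that every other point lies strictly to the left of (or on) the directed line p → q. (Equivalently: for every other point r, the cross product (q − p) × (r − p) ≥ 0.)
Starting point (lowest x, tie lowest y): (-8, 3). Wrap until returning to start. Resulting hull: (-8, 3), (-7, -5), (-1, -5), (4, 0), (8, 7), (-7, 5).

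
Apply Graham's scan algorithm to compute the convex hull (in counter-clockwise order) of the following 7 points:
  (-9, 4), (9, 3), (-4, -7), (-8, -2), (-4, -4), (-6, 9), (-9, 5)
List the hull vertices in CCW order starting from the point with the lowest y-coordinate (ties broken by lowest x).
Hull (CCW) = [(-4, -7), (9, 3), (-6, 9), (-9, 5), (-9, 4), (-8, -2)]

Graham scan procedure:
  1. Find the pivot p₀ = point with lowest y (tie → lowest x): (-4, -7).
  2. Sort the remaining points by polar angle around p₀.
  3. Walk through sorted points, maintaining a stack; pop the top while the last three entries make a non-left turn (cross product ≤ 0).
  4. Final stack is the convex hull in CCW order: (-4, -7), (9, 3), (-6, 9), (-9, 5), (-9, 4), (-8, -2).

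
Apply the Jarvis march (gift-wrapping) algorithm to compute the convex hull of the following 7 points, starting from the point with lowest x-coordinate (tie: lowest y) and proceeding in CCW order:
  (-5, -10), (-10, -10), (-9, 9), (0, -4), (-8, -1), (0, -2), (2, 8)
Hull (CCW) = [(-10, -10), (-5, -10), (0, -4), (2, 8), (-9, 9)]

Jarvis march: at each step, from the current hull vertex p, select the next vertex q as the point such that every other point lies strictly to the left of (or on) the directed line p → q. (Equivalently: for every other point r, the cross product (q − p) × (r − p) ≥ 0.)
Starting point (lowest x, tie lowest y): (-10, -10). Wrap until returning to start. Resulting hull: (-10, -10), (-5, -10), (0, -4), (2, 8), (-9, 9).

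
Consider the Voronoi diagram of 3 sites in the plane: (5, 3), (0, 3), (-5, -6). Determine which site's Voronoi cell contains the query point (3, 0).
Nearest site = (5, 3)

The Voronoi cell of site s contains exactly those query points closer to s than to any other site. Compute squared distances from q = (3, 0) to each site:
  (5 − 3)² + (3 − 0)² = 13
  (0 − 3)² + (3 − 0)² = 18
  (-5 − 3)² + (-6 − 0)² = 100
Minimum is attained by (5, 3), so q lies in its Voronoi cell.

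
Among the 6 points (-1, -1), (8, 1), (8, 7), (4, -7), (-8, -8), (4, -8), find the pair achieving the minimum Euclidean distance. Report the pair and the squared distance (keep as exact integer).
Pair = ((4, -7), (4, -8)); squared distance = 1

Compute all C(6, 2) = 15 pairwise squared distances (x_i − x_j)² + (y_i − y_j)². The minimum is 1, attained by the pair ((4, -7), (4, -8)).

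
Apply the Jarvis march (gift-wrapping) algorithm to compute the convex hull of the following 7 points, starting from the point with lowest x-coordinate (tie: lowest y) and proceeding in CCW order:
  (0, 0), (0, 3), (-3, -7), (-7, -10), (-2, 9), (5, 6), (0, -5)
Hull (CCW) = [(-7, -10), (0, -5), (5, 6), (-2, 9)]

Jarvis march: at each step, from the current hull vertex p, select the next vertex q as the point such that every other point lies strictly to the left of (or on) the directed line p → q. (Equivalently: for every other point r, the cross product (q − p) × (r − p) ≥ 0.)
Starting point (lowest x, tie lowest y): (-7, -10). Wrap until returning to start. Resulting hull: (-7, -10), (0, -5), (5, 6), (-2, 9).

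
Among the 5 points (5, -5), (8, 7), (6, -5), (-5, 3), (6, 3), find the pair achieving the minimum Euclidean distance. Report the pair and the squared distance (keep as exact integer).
Pair = ((5, -5), (6, -5)); squared distance = 1

Compute all C(5, 2) = 10 pairwise squared distances (x_i − x_j)² + (y_i − y_j)². The minimum is 1, attained by the pair ((5, -5), (6, -5)).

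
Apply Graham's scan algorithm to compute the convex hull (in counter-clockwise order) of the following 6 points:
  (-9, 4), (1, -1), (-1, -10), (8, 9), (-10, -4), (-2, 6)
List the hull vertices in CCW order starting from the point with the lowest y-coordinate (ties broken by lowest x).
Hull (CCW) = [(-1, -10), (8, 9), (-9, 4), (-10, -4)]

Graham scan procedure:
  1. Find the pivot p₀ = point with lowest y (tie → lowest x): (-1, -10).
  2. Sort the remaining points by polar angle around p₀.
  3. Walk through sorted points, maintaining a stack; pop the top while the last three entries make a non-left turn (cross product ≤ 0).
  4. Final stack is the convex hull in CCW order: (-1, -10), (8, 9), (-9, 4), (-10, -4).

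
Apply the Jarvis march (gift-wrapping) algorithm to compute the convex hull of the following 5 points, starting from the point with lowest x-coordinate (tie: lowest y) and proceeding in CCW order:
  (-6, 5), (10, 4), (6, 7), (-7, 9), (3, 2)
Hull (CCW) = [(-7, 9), (-6, 5), (3, 2), (10, 4), (6, 7)]

Jarvis march: at each step, from the current hull vertex p, select the next vertex q as the point such that every other point lies strictly to the left of (or on) the directed line p → q. (Equivalently: for every other point r, the cross product (q − p) × (r − p) ≥ 0.)
Starting point (lowest x, tie lowest y): (-7, 9). Wrap until returning to start. Resulting hull: (-7, 9), (-6, 5), (3, 2), (10, 4), (6, 7).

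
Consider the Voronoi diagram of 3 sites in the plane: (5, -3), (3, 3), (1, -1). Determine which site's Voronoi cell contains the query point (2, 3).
Nearest site = (3, 3)

The Voronoi cell of site s contains exactly those query points closer to s than to any other site. Compute squared distances from q = (2, 3) to each site:
  (3 − 2)² + (3 − 3)² = 1
  (1 − 2)² + (-1 − 3)² = 17
  (5 − 2)² + (-3 − 3)² = 45
Minimum is attained by (3, 3), so q lies in its Voronoi cell.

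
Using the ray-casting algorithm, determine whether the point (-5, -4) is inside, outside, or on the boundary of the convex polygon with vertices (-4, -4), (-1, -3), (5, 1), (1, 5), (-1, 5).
The point (-5, -4) lies strictly outside the polygon

Cast a horizontal ray to the right from the query point and count how many polygon edges it crosses (each edge strictly once or zero times, handled with the usual half-open convention). 
Parity of crossings → even ⇒ outside.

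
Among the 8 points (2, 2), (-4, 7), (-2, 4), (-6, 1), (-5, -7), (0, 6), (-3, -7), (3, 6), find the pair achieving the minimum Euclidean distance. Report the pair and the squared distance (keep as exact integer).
Pair = ((-5, -7), (-3, -7)); squared distance = 4

Compute all C(8, 2) = 28 pairwise squared distances (x_i − x_j)² + (y_i − y_j)². The minimum is 4, attained by the pair ((-5, -7), (-3, -7)).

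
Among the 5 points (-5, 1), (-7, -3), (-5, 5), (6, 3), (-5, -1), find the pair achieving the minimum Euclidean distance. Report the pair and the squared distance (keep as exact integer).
Pair = ((-5, 1), (-5, -1)); squared distance = 4

Compute all C(5, 2) = 10 pairwise squared distances (x_i − x_j)² + (y_i − y_j)². The minimum is 4, attained by the pair ((-5, 1), (-5, -1)).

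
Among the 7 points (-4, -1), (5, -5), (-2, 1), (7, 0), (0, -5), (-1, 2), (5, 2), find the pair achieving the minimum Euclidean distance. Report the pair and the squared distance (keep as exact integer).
Pair = ((-2, 1), (-1, 2)); squared distance = 2

Compute all C(7, 2) = 21 pairwise squared distances (x_i − x_j)² + (y_i − y_j)². The minimum is 2, attained by the pair ((-2, 1), (-1, 2)).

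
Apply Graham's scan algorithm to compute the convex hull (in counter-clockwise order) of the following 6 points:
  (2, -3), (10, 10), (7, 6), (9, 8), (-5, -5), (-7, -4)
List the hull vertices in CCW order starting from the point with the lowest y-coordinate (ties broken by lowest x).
Hull (CCW) = [(-5, -5), (2, -3), (9, 8), (10, 10), (-7, -4)]

Graham scan procedure:
  1. Find the pivot p₀ = point with lowest y (tie → lowest x): (-5, -5).
  2. Sort the remaining points by polar angle around p₀.
  3. Walk through sorted points, maintaining a stack; pop the top while the last three entries make a non-left turn (cross product ≤ 0).
  4. Final stack is the convex hull in CCW order: (-5, -5), (2, -3), (9, 8), (10, 10), (-7, -4).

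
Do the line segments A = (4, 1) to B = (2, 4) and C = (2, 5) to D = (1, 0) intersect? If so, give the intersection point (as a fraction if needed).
No (intersection of containing lines falls outside at least one segment)

Parametrize and solve: t = 14/13, s = 2/13. At least one of these is outside [0, 1], so the segments do not intersect.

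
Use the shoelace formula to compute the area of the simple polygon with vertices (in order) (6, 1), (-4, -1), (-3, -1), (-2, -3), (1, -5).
Area = 25

Shoelace formula: Area = (1/2) |Σ_i (x_i · y_{i+1} − x_{i+1} · y_i)| (indices mod n). Compute each cross term:
  (6)(-1) − (-4)(1) = -2
  (-4)(-1) − (-3)(-1) = 1
  (-3)(-3) − (-2)(-1) = 7
  (-2)(-5) − (1)(-3) = 13
  (1)(1) − (6)(-5) = 31
Sum = 50, so (signed) Area = 50/2 = 25, |Area| = 25.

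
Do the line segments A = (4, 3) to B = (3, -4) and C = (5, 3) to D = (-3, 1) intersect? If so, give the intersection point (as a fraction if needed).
Yes; intersection at (107/27, 74/27) (t = 1/27 on AB, s = 7/54 on CD)

Parametrize AB as A + t(B − A) = (4 + -1 t, 3 + -7 t) and CD as C + s(D − C) = (5 + -8 s, 3 + -2 s). Solve the linear system for (t, s). Determinant = 54 ≠ 0, so a unique intersection of the containing lines exists. Solution: t = 1/27, s = 7/54 — both in [0, 1], so the segments cross. Intersection point: (107/27, 74/27).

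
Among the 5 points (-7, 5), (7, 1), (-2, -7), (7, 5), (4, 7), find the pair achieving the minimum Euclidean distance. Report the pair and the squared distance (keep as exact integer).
Pair = ((7, 5), (4, 7)); squared distance = 13

Compute all C(5, 2) = 10 pairwise squared distances (x_i − x_j)² + (y_i − y_j)². The minimum is 13, attained by the pair ((7, 5), (4, 7)).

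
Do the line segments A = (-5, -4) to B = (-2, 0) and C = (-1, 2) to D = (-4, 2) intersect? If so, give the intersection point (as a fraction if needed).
No (intersection of containing lines falls outside at least one segment)

Parametrize and solve: t = 3/2, s = -1/6. At least one of these is outside [0, 1], so the segments do not intersect.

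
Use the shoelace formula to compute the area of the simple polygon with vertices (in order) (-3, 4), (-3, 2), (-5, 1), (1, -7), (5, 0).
Area = 51

Shoelace formula: Area = (1/2) |Σ_i (x_i · y_{i+1} − x_{i+1} · y_i)| (indices mod n). Compute each cross term:
  (-3)(2) − (-3)(4) = 6
  (-3)(1) − (-5)(2) = 7
  (-5)(-7) − (1)(1) = 34
  (1)(0) − (5)(-7) = 35
  (5)(4) − (-3)(0) = 20
Sum = 102, so (signed) Area = 102/2 = 51, |Area| = 51.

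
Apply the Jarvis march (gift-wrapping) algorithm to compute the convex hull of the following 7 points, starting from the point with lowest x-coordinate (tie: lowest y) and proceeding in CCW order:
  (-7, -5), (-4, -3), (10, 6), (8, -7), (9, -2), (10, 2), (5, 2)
Hull (CCW) = [(-7, -5), (8, -7), (10, 2), (10, 6), (-4, -3)]

Jarvis march: at each step, from the current hull vertex p, select the next vertex q as the point such that every other point lies strictly to the left of (or on) the directed line p → q. (Equivalently: for every other point r, the cross product (q − p) × (r − p) ≥ 0.)
Starting point (lowest x, tie lowest y): (-7, -5). Wrap until returning to start. Resulting hull: (-7, -5), (8, -7), (10, 2), (10, 6), (-4, -3).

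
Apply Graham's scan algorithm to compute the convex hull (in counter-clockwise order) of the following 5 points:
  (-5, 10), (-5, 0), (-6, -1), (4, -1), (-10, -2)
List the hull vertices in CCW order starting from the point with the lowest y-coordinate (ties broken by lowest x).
Hull (CCW) = [(-10, -2), (4, -1), (-5, 10)]

Graham scan procedure:
  1. Find the pivot p₀ = point with lowest y (tie → lowest x): (-10, -2).
  2. Sort the remaining points by polar angle around p₀.
  3. Walk through sorted points, maintaining a stack; pop the top while the last three entries make a non-left turn (cross product ≤ 0).
  4. Final stack is the convex hull in CCW order: (-10, -2), (4, -1), (-5, 10).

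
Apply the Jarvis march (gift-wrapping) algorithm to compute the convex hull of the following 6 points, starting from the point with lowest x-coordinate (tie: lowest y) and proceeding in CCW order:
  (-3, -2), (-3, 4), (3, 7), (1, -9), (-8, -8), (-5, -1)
Hull (CCW) = [(-8, -8), (1, -9), (3, 7), (-3, 4)]

Jarvis march: at each step, from the current hull vertex p, select the next vertex q as the point such that every other point lies strictly to the left of (or on) the directed line p → q. (Equivalently: for every other point r, the cross product (q − p) × (r − p) ≥ 0.)
Starting point (lowest x, tie lowest y): (-8, -8). Wrap until returning to start. Resulting hull: (-8, -8), (1, -9), (3, 7), (-3, 4).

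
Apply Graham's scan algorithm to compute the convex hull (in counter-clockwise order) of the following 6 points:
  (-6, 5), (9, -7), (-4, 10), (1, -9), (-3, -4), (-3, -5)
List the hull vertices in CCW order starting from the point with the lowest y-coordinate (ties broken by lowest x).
Hull (CCW) = [(1, -9), (9, -7), (-4, 10), (-6, 5), (-3, -5)]

Graham scan procedure:
  1. Find the pivot p₀ = point with lowest y (tie → lowest x): (1, -9).
  2. Sort the remaining points by polar angle around p₀.
  3. Walk through sorted points, maintaining a stack; pop the top while the last three entries make a non-left turn (cross product ≤ 0).
  4. Final stack is the convex hull in CCW order: (1, -9), (9, -7), (-4, 10), (-6, 5), (-3, -5).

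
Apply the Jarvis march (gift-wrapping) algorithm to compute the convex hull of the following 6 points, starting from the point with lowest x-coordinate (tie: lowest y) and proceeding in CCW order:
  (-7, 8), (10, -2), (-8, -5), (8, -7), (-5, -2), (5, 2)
Hull (CCW) = [(-8, -5), (8, -7), (10, -2), (5, 2), (-7, 8)]

Jarvis march: at each step, from the current hull vertex p, select the next vertex q as the point such that every other point lies strictly to the left of (or on) the directed line p → q. (Equivalently: for every other point r, the cross product (q − p) × (r − p) ≥ 0.)
Starting point (lowest x, tie lowest y): (-8, -5). Wrap until returning to start. Resulting hull: (-8, -5), (8, -7), (10, -2), (5, 2), (-7, 8).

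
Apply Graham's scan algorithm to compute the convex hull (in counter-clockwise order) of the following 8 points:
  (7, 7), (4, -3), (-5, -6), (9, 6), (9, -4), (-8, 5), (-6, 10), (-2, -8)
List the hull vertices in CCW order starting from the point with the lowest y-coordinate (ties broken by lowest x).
Hull (CCW) = [(-2, -8), (9, -4), (9, 6), (7, 7), (-6, 10), (-8, 5), (-5, -6)]

Graham scan procedure:
  1. Find the pivot p₀ = point with lowest y (tie → lowest x): (-2, -8).
  2. Sort the remaining points by polar angle around p₀.
  3. Walk through sorted points, maintaining a stack; pop the top while the last three entries make a non-left turn (cross product ≤ 0).
  4. Final stack is the convex hull in CCW order: (-2, -8), (9, -4), (9, 6), (7, 7), (-6, 10), (-8, 5), (-5, -6).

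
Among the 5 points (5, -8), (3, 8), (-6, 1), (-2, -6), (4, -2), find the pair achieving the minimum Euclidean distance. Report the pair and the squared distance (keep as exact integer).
Pair = ((5, -8), (4, -2)); squared distance = 37

Compute all C(5, 2) = 10 pairwise squared distances (x_i − x_j)² + (y_i − y_j)². The minimum is 37, attained by the pair ((5, -8), (4, -2)).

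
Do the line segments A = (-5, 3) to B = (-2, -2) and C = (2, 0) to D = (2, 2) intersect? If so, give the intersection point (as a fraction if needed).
No (intersection of containing lines falls outside at least one segment)

Parametrize and solve: t = 7/3, s = -13/3. At least one of these is outside [0, 1], so the segments do not intersect.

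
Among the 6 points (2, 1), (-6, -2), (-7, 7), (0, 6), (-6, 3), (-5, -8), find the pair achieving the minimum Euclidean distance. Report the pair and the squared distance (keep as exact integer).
Pair = ((-7, 7), (-6, 3)); squared distance = 17

Compute all C(6, 2) = 15 pairwise squared distances (x_i − x_j)² + (y_i − y_j)². The minimum is 17, attained by the pair ((-7, 7), (-6, 3)).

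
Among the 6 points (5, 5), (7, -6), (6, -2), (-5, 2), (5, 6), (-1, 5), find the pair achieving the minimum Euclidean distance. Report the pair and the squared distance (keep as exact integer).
Pair = ((5, 5), (5, 6)); squared distance = 1

Compute all C(6, 2) = 15 pairwise squared distances (x_i − x_j)² + (y_i − y_j)². The minimum is 1, attained by the pair ((5, 5), (5, 6)).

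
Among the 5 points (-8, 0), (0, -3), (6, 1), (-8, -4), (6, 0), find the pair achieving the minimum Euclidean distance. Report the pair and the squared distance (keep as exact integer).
Pair = ((6, 1), (6, 0)); squared distance = 1

Compute all C(5, 2) = 10 pairwise squared distances (x_i − x_j)² + (y_i − y_j)². The minimum is 1, attained by the pair ((6, 1), (6, 0)).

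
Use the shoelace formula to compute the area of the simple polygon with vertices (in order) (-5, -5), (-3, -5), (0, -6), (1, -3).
Area = 7

Shoelace formula: Area = (1/2) |Σ_i (x_i · y_{i+1} − x_{i+1} · y_i)| (indices mod n). Compute each cross term:
  (-5)(-5) − (-3)(-5) = 10
  (-3)(-6) − (0)(-5) = 18
  (0)(-3) − (1)(-6) = 6
  (1)(-5) − (-5)(-3) = -20
Sum = 14, so (signed) Area = 14/2 = 7, |Area| = 7.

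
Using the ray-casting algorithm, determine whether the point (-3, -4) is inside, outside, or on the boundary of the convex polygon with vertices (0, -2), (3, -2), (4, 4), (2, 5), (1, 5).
The point (-3, -4) lies strictly outside the polygon

Cast a horizontal ray to the right from the query point and count how many polygon edges it crosses (each edge strictly once or zero times, handled with the usual half-open convention). 
Parity of crossings → even ⇒ outside.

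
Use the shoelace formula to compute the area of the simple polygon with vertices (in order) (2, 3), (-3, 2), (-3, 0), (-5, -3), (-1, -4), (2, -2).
Area = 65/2

Shoelace formula: Area = (1/2) |Σ_i (x_i · y_{i+1} − x_{i+1} · y_i)| (indices mod n). Compute each cross term:
  (2)(2) − (-3)(3) = 13
  (-3)(0) − (-3)(2) = 6
  (-3)(-3) − (-5)(0) = 9
  (-5)(-4) − (-1)(-3) = 17
  (-1)(-2) − (2)(-4) = 10
  (2)(3) − (2)(-2) = 10
Sum = 65, so (signed) Area = 65/2 = 65/2, |Area| = 65/2.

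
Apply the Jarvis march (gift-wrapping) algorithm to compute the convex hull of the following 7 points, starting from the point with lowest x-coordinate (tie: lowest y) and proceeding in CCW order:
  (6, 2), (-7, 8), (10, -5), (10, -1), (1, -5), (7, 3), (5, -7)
Hull (CCW) = [(-7, 8), (1, -5), (5, -7), (10, -5), (10, -1), (7, 3)]

Jarvis march: at each step, from the current hull vertex p, select the next vertex q as the point such that every other point lies strictly to the left of (or on) the directed line p → q. (Equivalently: for every other point r, the cross product (q − p) × (r − p) ≥ 0.)
Starting point (lowest x, tie lowest y): (-7, 8). Wrap until returning to start. Resulting hull: (-7, 8), (1, -5), (5, -7), (10, -5), (10, -1), (7, 3).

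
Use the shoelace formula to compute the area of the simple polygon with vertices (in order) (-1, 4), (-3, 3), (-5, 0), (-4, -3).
Area = 10

Shoelace formula: Area = (1/2) |Σ_i (x_i · y_{i+1} − x_{i+1} · y_i)| (indices mod n). Compute each cross term:
  (-1)(3) − (-3)(4) = 9
  (-3)(0) − (-5)(3) = 15
  (-5)(-3) − (-4)(0) = 15
  (-4)(4) − (-1)(-3) = -19
Sum = 20, so (signed) Area = 20/2 = 10, |Area| = 10.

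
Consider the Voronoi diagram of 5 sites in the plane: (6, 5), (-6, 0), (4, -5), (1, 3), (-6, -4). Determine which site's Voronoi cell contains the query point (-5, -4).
Nearest site = (-6, -4)

The Voronoi cell of site s contains exactly those query points closer to s than to any other site. Compute squared distances from q = (-5, -4) to each site:
  (-6 − -5)² + (-4 − -4)² = 1
  (-6 − -5)² + (0 − -4)² = 17
  (4 − -5)² + (-5 − -4)² = 82
  (1 − -5)² + (3 − -4)² = 85
  (6 − -5)² + (5 − -4)² = 202
Minimum is attained by (-6, -4), so q lies in its Voronoi cell.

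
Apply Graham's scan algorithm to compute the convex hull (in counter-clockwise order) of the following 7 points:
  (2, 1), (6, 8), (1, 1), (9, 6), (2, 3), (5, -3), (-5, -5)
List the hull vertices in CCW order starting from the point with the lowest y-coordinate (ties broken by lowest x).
Hull (CCW) = [(-5, -5), (5, -3), (9, 6), (6, 8)]

Graham scan procedure:
  1. Find the pivot p₀ = point with lowest y (tie → lowest x): (-5, -5).
  2. Sort the remaining points by polar angle around p₀.
  3. Walk through sorted points, maintaining a stack; pop the top while the last three entries make a non-left turn (cross product ≤ 0).
  4. Final stack is the convex hull in CCW order: (-5, -5), (5, -3), (9, 6), (6, 8).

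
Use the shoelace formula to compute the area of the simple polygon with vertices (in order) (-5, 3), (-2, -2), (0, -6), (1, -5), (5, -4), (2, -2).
Area = 49/2

Shoelace formula: Area = (1/2) |Σ_i (x_i · y_{i+1} − x_{i+1} · y_i)| (indices mod n). Compute each cross term:
  (-5)(-2) − (-2)(3) = 16
  (-2)(-6) − (0)(-2) = 12
  (0)(-5) − (1)(-6) = 6
  (1)(-4) − (5)(-5) = 21
  (5)(-2) − (2)(-4) = -2
  (2)(3) − (-5)(-2) = -4
Sum = 49, so (signed) Area = 49/2 = 49/2, |Area| = 49/2.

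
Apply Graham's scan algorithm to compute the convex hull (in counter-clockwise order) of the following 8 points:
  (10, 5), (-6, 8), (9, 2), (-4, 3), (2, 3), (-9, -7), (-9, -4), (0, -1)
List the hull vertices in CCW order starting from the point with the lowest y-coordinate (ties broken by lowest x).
Hull (CCW) = [(-9, -7), (9, 2), (10, 5), (-6, 8), (-9, -4)]

Graham scan procedure:
  1. Find the pivot p₀ = point with lowest y (tie → lowest x): (-9, -7).
  2. Sort the remaining points by polar angle around p₀.
  3. Walk through sorted points, maintaining a stack; pop the top while the last three entries make a non-left turn (cross product ≤ 0).
  4. Final stack is the convex hull in CCW order: (-9, -7), (9, 2), (10, 5), (-6, 8), (-9, -4).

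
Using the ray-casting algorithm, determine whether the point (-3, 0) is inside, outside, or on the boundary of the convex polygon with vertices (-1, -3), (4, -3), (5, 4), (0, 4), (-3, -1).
The point (-3, 0) lies strictly outside the polygon

Cast a horizontal ray to the right from the query point and count how many polygon edges it crosses (each edge strictly once or zero times, handled with the usual half-open convention). 
Parity of crossings → even ⇒ outside.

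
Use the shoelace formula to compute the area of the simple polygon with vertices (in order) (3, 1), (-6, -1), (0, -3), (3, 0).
Area = 33/2

Shoelace formula: Area = (1/2) |Σ_i (x_i · y_{i+1} − x_{i+1} · y_i)| (indices mod n). Compute each cross term:
  (3)(-1) − (-6)(1) = 3
  (-6)(-3) − (0)(-1) = 18
  (0)(0) − (3)(-3) = 9
  (3)(1) − (3)(0) = 3
Sum = 33, so (signed) Area = 33/2 = 33/2, |Area| = 33/2.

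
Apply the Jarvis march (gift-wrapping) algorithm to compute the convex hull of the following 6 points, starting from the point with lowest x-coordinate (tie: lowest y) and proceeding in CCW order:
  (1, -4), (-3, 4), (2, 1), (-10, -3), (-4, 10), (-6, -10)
Hull (CCW) = [(-10, -3), (-6, -10), (1, -4), (2, 1), (-4, 10)]

Jarvis march: at each step, from the current hull vertex p, select the next vertex q as the point such that every other point lies strictly to the left of (or on) the directed line p → q. (Equivalently: for every other point r, the cross product (q − p) × (r − p) ≥ 0.)
Starting point (lowest x, tie lowest y): (-10, -3). Wrap until returning to start. Resulting hull: (-10, -3), (-6, -10), (1, -4), (2, 1), (-4, 10).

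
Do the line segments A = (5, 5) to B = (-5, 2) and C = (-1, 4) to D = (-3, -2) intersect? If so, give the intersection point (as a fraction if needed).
Yes; intersection at (-35/27, 28/9) (t = 17/27 on AB, s = 4/27 on CD)

Parametrize AB as A + t(B − A) = (5 + -10 t, 5 + -3 t) and CD as C + s(D − C) = (-1 + -2 s, 4 + -6 s). Solve the linear system for (t, s). Determinant = -54 ≠ 0, so a unique intersection of the containing lines exists. Solution: t = 17/27, s = 4/27 — both in [0, 1], so the segments cross. Intersection point: (-35/27, 28/9).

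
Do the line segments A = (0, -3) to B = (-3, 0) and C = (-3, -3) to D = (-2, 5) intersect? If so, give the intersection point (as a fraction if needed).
Yes; intersection at (-8/3, -1/3) (t = 8/9 on AB, s = 1/3 on CD)

Parametrize AB as A + t(B − A) = (0 + -3 t, -3 + 3 t) and CD as C + s(D − C) = (-3 + 1 s, -3 + 8 s). Solve the linear system for (t, s). Determinant = 27 ≠ 0, so a unique intersection of the containing lines exists. Solution: t = 8/9, s = 1/3 — both in [0, 1], so the segments cross. Intersection point: (-8/3, -1/3).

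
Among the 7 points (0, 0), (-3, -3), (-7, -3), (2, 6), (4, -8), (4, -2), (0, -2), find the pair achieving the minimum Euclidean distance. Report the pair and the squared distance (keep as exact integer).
Pair = ((0, 0), (0, -2)); squared distance = 4

Compute all C(7, 2) = 21 pairwise squared distances (x_i − x_j)² + (y_i − y_j)². The minimum is 4, attained by the pair ((0, 0), (0, -2)).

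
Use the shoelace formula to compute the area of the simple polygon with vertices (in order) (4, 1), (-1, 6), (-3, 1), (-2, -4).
Area = 35

Shoelace formula: Area = (1/2) |Σ_i (x_i · y_{i+1} − x_{i+1} · y_i)| (indices mod n). Compute each cross term:
  (4)(6) − (-1)(1) = 25
  (-1)(1) − (-3)(6) = 17
  (-3)(-4) − (-2)(1) = 14
  (-2)(1) − (4)(-4) = 14
Sum = 70, so (signed) Area = 70/2 = 35, |Area| = 35.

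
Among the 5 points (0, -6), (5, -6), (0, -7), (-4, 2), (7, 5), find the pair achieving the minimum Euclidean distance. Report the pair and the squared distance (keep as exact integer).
Pair = ((0, -6), (0, -7)); squared distance = 1

Compute all C(5, 2) = 10 pairwise squared distances (x_i − x_j)² + (y_i − y_j)². The minimum is 1, attained by the pair ((0, -6), (0, -7)).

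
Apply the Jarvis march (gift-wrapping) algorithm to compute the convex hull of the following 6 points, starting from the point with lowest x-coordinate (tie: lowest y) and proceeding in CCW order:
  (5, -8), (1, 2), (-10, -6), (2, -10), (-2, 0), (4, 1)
Hull (CCW) = [(-10, -6), (2, -10), (5, -8), (4, 1), (1, 2), (-2, 0)]

Jarvis march: at each step, from the current hull vertex p, select the next vertex q as the point such that every other point lies strictly to the left of (or on) the directed line p → q. (Equivalently: for every other point r, the cross product (q − p) × (r − p) ≥ 0.)
Starting point (lowest x, tie lowest y): (-10, -6). Wrap until returning to start. Resulting hull: (-10, -6), (2, -10), (5, -8), (4, 1), (1, 2), (-2, 0).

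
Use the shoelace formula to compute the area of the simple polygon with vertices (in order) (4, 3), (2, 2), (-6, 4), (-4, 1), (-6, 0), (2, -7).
Area = 57

Shoelace formula: Area = (1/2) |Σ_i (x_i · y_{i+1} − x_{i+1} · y_i)| (indices mod n). Compute each cross term:
  (4)(2) − (2)(3) = 2
  (2)(4) − (-6)(2) = 20
  (-6)(1) − (-4)(4) = 10
  (-4)(0) − (-6)(1) = 6
  (-6)(-7) − (2)(0) = 42
  (2)(3) − (4)(-7) = 34
Sum = 114, so (signed) Area = 114/2 = 57, |Area| = 57.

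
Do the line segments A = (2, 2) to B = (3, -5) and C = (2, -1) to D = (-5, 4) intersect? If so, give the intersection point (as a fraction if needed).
No (intersection of containing lines falls outside at least one segment)

Parametrize and solve: t = 21/44, s = -3/44. At least one of these is outside [0, 1], so the segments do not intersect.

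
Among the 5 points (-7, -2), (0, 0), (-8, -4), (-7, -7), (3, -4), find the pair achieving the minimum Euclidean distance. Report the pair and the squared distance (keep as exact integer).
Pair = ((-7, -2), (-8, -4)); squared distance = 5

Compute all C(5, 2) = 10 pairwise squared distances (x_i − x_j)² + (y_i − y_j)². The minimum is 5, attained by the pair ((-7, -2), (-8, -4)).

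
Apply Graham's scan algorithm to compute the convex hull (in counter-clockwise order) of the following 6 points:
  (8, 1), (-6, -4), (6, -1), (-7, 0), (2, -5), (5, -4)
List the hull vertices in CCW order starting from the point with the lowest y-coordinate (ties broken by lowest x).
Hull (CCW) = [(2, -5), (5, -4), (8, 1), (-7, 0), (-6, -4)]

Graham scan procedure:
  1. Find the pivot p₀ = point with lowest y (tie → lowest x): (2, -5).
  2. Sort the remaining points by polar angle around p₀.
  3. Walk through sorted points, maintaining a stack; pop the top while the last three entries make a non-left turn (cross product ≤ 0).
  4. Final stack is the convex hull in CCW order: (2, -5), (5, -4), (8, 1), (-7, 0), (-6, -4).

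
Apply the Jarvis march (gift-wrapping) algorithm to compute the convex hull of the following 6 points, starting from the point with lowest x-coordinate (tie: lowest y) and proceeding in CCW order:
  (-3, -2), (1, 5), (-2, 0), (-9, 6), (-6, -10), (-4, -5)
Hull (CCW) = [(-9, 6), (-6, -10), (1, 5)]

Jarvis march: at each step, from the current hull vertex p, select the next vertex q as the point such that every other point lies strictly to the left of (or on) the directed line p → q. (Equivalently: for every other point r, the cross product (q − p) × (r − p) ≥ 0.)
Starting point (lowest x, tie lowest y): (-9, 6). Wrap until returning to start. Resulting hull: (-9, 6), (-6, -10), (1, 5).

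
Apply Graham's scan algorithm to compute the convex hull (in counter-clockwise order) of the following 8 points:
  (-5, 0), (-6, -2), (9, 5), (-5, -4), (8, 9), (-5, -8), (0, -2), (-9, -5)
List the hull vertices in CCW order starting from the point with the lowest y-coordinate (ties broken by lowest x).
Hull (CCW) = [(-5, -8), (9, 5), (8, 9), (-5, 0), (-9, -5)]

Graham scan procedure:
  1. Find the pivot p₀ = point with lowest y (tie → lowest x): (-5, -8).
  2. Sort the remaining points by polar angle around p₀.
  3. Walk through sorted points, maintaining a stack; pop the top while the last three entries make a non-left turn (cross product ≤ 0).
  4. Final stack is the convex hull in CCW order: (-5, -8), (9, 5), (8, 9), (-5, 0), (-9, -5).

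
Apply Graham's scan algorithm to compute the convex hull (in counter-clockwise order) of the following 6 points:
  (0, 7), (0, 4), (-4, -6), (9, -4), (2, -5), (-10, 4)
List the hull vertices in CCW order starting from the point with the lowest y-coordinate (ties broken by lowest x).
Hull (CCW) = [(-4, -6), (9, -4), (0, 7), (-10, 4)]

Graham scan procedure:
  1. Find the pivot p₀ = point with lowest y (tie → lowest x): (-4, -6).
  2. Sort the remaining points by polar angle around p₀.
  3. Walk through sorted points, maintaining a stack; pop the top while the last three entries make a non-left turn (cross product ≤ 0).
  4. Final stack is the convex hull in CCW order: (-4, -6), (9, -4), (0, 7), (-10, 4).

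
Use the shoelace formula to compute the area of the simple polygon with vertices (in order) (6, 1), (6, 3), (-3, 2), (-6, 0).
Area = 39/2

Shoelace formula: Area = (1/2) |Σ_i (x_i · y_{i+1} − x_{i+1} · y_i)| (indices mod n). Compute each cross term:
  (6)(3) − (6)(1) = 12
  (6)(2) − (-3)(3) = 21
  (-3)(0) − (-6)(2) = 12
  (-6)(1) − (6)(0) = -6
Sum = 39, so (signed) Area = 39/2 = 39/2, |Area| = 39/2.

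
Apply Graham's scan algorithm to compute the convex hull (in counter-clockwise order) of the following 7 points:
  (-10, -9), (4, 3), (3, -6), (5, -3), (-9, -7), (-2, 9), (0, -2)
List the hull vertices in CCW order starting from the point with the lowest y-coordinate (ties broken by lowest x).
Hull (CCW) = [(-10, -9), (3, -6), (5, -3), (4, 3), (-2, 9)]

Graham scan procedure:
  1. Find the pivot p₀ = point with lowest y (tie → lowest x): (-10, -9).
  2. Sort the remaining points by polar angle around p₀.
  3. Walk through sorted points, maintaining a stack; pop the top while the last three entries make a non-left turn (cross product ≤ 0).
  4. Final stack is the convex hull in CCW order: (-10, -9), (3, -6), (5, -3), (4, 3), (-2, 9).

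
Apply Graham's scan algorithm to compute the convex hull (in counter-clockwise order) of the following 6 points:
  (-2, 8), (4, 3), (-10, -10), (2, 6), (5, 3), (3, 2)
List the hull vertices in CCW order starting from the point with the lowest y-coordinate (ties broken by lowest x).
Hull (CCW) = [(-10, -10), (5, 3), (2, 6), (-2, 8)]

Graham scan procedure:
  1. Find the pivot p₀ = point with lowest y (tie → lowest x): (-10, -10).
  2. Sort the remaining points by polar angle around p₀.
  3. Walk through sorted points, maintaining a stack; pop the top while the last three entries make a non-left turn (cross product ≤ 0).
  4. Final stack is the convex hull in CCW order: (-10, -10), (5, 3), (2, 6), (-2, 8).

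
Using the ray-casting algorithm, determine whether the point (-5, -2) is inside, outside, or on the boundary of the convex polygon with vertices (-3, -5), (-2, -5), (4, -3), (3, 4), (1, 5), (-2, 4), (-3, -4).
The point (-5, -2) lies strictly outside the polygon

Cast a horizontal ray to the right from the query point and count how many polygon edges it crosses (each edge strictly once or zero times, handled with the usual half-open convention). 
Parity of crossings → even ⇒ outside.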